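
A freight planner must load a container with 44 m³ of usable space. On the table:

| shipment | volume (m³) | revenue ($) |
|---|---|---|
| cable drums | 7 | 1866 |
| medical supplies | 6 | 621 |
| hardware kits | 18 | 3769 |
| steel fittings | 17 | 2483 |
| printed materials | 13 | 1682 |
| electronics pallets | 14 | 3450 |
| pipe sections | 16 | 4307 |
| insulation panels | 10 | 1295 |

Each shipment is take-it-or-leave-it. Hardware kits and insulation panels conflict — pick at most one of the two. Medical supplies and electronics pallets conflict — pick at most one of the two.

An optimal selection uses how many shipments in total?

The maximum revenue within 44 m³ is 9942.
One optimal bundle: cable drums + hardware kits + pipe sections (41 m³).
Any selection reaching 9942 contains exactly 3 shipments.

3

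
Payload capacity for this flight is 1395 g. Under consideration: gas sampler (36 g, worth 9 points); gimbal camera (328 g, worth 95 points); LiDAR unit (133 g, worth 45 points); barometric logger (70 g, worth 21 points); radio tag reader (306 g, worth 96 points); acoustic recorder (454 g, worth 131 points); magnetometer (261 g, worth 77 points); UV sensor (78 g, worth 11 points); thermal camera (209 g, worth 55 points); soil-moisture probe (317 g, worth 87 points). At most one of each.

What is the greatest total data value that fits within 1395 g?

409

A density-first pass picks gas sampler + gimbal camera + LiDAR unit + barometric logger + radio tag reader + magnetometer + thermal camera — 398 at 1343 g.
Dropping barometric logger and thermal camera frees 279 g; slotting in soil-moisture probe (317 g) lifts the total to 409 at 1381 g.
The closest alternative, gas sampler + gimbal camera + radio tag reader + acoustic recorder + magnetometer, reaches only 408.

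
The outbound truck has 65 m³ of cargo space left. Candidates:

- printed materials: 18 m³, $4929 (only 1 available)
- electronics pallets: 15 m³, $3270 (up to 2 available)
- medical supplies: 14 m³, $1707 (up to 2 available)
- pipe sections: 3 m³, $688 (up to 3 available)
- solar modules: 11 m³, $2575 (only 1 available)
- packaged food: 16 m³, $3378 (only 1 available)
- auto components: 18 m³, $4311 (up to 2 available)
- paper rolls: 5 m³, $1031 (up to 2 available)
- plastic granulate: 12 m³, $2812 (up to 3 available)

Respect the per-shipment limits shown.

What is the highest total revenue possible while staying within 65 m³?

By revenue per m³: printed materials 273.83, auto components 239.50, plastic granulate 234.33, solar modules 234.09 lead.
The ratio ordering already packs tightly: printed materials + solar modules + 2×auto components, 65 m³, 16126.

16126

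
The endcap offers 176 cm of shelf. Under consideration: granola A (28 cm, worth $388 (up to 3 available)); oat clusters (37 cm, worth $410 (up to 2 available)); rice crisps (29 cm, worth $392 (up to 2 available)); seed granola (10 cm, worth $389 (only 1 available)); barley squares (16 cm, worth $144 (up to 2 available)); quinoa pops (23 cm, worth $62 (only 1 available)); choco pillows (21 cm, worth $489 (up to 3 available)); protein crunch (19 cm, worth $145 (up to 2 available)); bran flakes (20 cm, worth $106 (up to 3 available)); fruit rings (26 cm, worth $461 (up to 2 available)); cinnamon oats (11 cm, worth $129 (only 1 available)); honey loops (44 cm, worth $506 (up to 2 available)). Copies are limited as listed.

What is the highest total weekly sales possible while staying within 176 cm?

3317

Taking the top-ratio products first gives granola A + seed granola + 3×choco pillows + 2×fruit rings + cinnamon oats for 3295 (164 cm).
The 28 cm tied up in granola A is better spent on oat clusters — total rises to 3317 (173 cm).
That's the maximum — no swap from here does better than 3317.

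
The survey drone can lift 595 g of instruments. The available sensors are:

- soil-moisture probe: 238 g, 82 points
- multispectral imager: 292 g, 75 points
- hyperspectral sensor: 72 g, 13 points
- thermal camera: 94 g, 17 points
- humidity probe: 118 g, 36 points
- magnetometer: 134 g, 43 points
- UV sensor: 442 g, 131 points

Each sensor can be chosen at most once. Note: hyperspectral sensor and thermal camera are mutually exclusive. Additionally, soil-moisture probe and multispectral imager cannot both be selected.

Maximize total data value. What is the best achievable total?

178

Ranking by ratio (data value/g): soil-moisture probe 0.34, magnetometer 0.32, humidity probe 0.31.
The ratio ordering already packs tightly: soil-moisture probe + thermal camera + humidity probe + magnetometer, 584 g, 178.
Next best is soil-moisture probe + hyperspectral sensor + humidity probe + magnetometer at 174 (562 g) — short by 4.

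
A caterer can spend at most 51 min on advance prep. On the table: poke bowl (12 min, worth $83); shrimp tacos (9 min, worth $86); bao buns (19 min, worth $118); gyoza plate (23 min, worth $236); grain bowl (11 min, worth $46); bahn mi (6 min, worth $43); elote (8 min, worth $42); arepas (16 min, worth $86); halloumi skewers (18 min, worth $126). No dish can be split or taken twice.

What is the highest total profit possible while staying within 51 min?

448

Taking poke bowl + shrimp tacos + gyoza plate + bahn mi: 50 min used, 448 in profit.
Nothing else within 51 min beats 448.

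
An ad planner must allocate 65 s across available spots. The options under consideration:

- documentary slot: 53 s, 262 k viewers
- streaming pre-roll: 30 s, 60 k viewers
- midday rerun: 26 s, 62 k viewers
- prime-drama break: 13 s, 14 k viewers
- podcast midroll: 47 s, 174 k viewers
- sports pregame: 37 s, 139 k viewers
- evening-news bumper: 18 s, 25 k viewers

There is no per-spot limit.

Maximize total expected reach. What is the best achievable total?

The ratio ordering already packs tightly: documentary slot, 53 s, 262.
The spare 12 s is too small for any remaining spot, and no exchange beats 262.

262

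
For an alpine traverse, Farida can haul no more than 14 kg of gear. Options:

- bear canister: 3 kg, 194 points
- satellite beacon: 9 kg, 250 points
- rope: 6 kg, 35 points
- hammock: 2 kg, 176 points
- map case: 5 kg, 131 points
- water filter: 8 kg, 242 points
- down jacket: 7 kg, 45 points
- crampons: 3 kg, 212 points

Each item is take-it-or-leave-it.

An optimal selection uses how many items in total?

4

Best achievable utility is 713.
One optimal bundle: bear canister + hammock + map case + crampons (13 kg).
Every optimal selection uses 4 items.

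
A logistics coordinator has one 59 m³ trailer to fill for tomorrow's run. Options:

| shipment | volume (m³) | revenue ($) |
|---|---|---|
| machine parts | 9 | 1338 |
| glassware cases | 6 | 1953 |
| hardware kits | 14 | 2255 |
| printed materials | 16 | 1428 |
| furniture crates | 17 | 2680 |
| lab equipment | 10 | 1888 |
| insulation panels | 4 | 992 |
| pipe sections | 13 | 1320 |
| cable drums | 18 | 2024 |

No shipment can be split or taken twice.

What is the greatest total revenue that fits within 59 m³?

10171

Ranking by ratio (revenue/m³): glassware cases 325.50, insulation panels 248.00, lab equipment 188.80, hardware kits 161.07.
Taking the top-ratio shipments first gives glassware cases + hardware kits + furniture crates + lab equipment + insulation panels for 9768 (51 m³).
The 14 m³ tied up in hardware kits is better spent on machine parts + pipe sections — total rises to 10171 (59 m³).
No other feasible combination exceeds 10171.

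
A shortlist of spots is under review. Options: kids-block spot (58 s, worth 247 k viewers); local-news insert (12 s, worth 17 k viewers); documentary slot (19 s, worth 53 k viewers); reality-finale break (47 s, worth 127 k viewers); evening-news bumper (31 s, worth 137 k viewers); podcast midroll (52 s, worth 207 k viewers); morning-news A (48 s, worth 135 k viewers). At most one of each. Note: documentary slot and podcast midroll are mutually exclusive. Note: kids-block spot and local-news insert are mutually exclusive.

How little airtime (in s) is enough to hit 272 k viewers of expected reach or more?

Need the lightest bundle worth ≥ 272.
Taking kids-block spot + documentary slot gives 300 (≥ 272) for 77 s.
No combination under 77 s hits 272.

77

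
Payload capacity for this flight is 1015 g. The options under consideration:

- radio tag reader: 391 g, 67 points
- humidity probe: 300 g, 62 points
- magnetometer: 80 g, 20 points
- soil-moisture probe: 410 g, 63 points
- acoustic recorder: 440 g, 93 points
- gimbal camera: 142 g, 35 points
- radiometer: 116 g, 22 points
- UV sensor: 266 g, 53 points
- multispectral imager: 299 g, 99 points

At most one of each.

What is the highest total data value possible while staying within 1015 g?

249

Ranking by ratio (data value/g): multispectral imager 0.33, magnetometer 0.25, gimbal camera 0.25.
Taking the top-ratio sensors first gives magnetometer + acoustic recorder + gimbal camera + multispectral imager for 247 (961 g).
Replace magnetometer with radiometer: the trade gains 2 net, giving 249 at 997 g.
An exhaustive check of the 512 subsets confirms 249.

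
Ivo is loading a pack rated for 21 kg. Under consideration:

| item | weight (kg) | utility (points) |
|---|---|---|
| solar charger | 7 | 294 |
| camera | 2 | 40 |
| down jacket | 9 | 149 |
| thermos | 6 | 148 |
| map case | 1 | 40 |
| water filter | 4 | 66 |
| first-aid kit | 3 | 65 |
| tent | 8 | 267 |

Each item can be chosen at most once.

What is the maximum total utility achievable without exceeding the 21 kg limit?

Ranking by ratio (utility/kg): solar charger 42.00, map case 40.00, tent 33.38, thermos 24.67.
Greedy by ratio would take solar charger + camera + map case + first-aid kit + tent: 21 kg used, total 706.
The 6 kg tied up in camera and map case and first-aid kit is better spent on thermos — total rises to 709 (21 kg).

709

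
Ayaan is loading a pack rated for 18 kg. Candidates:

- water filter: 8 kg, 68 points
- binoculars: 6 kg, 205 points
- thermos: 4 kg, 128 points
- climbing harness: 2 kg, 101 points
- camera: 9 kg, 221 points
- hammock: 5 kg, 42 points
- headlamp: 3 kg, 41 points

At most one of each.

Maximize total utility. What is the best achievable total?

Greedy by ratio would take binoculars + thermos + climbing harness + headlamp: 15 kg used, total 475.
Dropping thermos and headlamp frees 7 kg; slotting in camera (9 kg) lifts the total to 527 at 17 kg.
Nothing else within 18 kg beats 527.

527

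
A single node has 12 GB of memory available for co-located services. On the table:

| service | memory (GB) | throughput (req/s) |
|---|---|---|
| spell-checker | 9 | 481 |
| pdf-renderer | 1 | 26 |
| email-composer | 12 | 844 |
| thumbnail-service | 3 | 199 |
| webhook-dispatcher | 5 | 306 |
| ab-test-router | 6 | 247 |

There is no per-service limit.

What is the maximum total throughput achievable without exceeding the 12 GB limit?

Ranking by ratio (throughput/GB): email-composer 70.33, thumbnail-service 66.33, webhook-dispatcher 61.20.
Taking email-composer: 12 GB used, 844 in throughput.

844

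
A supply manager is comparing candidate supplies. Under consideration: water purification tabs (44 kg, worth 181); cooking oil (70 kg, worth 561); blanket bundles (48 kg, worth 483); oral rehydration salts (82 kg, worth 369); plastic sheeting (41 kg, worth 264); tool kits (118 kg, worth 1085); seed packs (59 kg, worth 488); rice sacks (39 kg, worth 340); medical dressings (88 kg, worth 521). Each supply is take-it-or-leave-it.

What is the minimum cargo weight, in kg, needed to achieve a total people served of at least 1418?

Need the lightest bundle worth ≥ 1418.
tool kits + rice sacks reaches 1425 using 157 kg.
No combination under 157 kg hits 1418.

157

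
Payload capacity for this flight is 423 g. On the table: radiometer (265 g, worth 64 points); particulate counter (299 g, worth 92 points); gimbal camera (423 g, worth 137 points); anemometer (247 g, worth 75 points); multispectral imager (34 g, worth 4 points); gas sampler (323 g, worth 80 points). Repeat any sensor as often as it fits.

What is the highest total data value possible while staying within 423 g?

137

Density check — gimbal camera 0.32, particulate counter 0.31, anemometer 0.30, gas sampler 0.25 are the best per g.
Gimbal camera uses 423 of the 423 g and totals 137.
Nothing else within 423 g beats 137.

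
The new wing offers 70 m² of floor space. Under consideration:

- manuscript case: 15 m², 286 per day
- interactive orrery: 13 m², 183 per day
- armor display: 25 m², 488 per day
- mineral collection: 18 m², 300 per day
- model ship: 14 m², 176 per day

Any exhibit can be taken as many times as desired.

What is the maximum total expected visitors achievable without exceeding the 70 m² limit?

Taking the top-ratio exhibits first gives manuscript case + 2×armor display for 1262 (65 m²).
Dropping armor display frees 25 m²; slotting in 2×manuscript case (30 m²) lifts the total to 1346 at 70 m².
That's the maximum — no swap from here does better than 1346.

1346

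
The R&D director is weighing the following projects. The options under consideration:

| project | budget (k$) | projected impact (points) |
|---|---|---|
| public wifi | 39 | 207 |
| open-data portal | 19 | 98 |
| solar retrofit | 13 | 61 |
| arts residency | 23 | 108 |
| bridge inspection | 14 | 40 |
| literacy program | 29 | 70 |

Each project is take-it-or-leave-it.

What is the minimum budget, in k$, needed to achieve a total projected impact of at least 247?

Minimise k$ subject to total projected impact ≥ 247.
Taking public wifi + solar retrofit gives 268 (≥ 247) for 52 k$.
Any bundle with less than 52 k$ falls short of 247.

52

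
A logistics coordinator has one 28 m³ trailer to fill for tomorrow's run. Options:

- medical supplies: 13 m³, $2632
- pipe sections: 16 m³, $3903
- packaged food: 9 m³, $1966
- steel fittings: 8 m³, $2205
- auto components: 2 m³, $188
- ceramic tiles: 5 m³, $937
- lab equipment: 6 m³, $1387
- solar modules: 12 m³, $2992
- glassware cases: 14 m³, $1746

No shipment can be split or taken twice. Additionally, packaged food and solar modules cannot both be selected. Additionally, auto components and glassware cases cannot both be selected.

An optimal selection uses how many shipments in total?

The maximum revenue within 28 m³ is 6895.
One optimal bundle: pipe sections + solar modules (28 m³).
Any selection reaching 6895 contains exactly 2 shipments.

2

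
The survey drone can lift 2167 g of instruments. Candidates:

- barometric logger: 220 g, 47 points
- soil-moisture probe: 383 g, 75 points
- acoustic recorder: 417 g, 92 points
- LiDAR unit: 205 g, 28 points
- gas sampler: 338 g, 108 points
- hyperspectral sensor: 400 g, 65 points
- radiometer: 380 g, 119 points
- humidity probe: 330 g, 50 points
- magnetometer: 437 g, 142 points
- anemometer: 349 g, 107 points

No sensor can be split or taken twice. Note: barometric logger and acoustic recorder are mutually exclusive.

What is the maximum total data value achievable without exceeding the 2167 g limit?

598

Best packing: barometric logger + soil-moisture probe + gas sampler + radiometer + magnetometer + anemometer — 2107 g, 598 total.
An exhaustive check of the 1024 subsets confirms 598.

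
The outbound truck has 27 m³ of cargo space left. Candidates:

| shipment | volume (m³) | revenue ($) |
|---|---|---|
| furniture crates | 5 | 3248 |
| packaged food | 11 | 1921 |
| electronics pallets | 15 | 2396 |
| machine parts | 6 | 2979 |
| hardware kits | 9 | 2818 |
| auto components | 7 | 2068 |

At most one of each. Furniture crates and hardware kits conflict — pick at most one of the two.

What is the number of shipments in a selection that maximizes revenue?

Best achievable revenue is 8623.
One optimal bundle: furniture crates + electronics pallets + machine parts (26 m³).
Any selection reaching 8623 contains exactly 3 shipments.

3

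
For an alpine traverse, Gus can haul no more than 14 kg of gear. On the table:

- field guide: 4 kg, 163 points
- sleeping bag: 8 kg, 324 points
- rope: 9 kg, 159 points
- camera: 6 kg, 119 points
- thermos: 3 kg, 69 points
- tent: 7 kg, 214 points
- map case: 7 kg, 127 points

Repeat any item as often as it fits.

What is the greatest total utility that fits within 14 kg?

Taking 3×field guide: 12 kg used, 489 in utility.
Every other selection either busts 14 kg or fails to beat 489.

489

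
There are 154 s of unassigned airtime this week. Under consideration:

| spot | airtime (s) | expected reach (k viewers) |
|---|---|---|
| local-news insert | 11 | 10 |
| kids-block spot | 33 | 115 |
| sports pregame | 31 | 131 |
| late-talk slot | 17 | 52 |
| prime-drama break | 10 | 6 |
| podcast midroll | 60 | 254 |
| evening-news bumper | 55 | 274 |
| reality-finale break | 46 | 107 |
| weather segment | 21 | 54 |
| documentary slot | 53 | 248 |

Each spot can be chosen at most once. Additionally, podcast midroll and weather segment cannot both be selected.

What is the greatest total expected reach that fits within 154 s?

663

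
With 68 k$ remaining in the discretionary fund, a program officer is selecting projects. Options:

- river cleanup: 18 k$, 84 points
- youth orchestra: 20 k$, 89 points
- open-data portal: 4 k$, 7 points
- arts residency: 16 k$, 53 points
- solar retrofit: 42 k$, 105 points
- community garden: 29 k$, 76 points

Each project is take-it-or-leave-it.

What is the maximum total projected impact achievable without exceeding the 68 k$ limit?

249

Density check — river cleanup 4.67, youth orchestra 4.45, arts residency 3.31, community garden 2.62 are the best per k$.
Filling by ratio: river cleanup + youth orchestra + open-data portal + arts residency for 233, with 10 k$ left unused.
Replace open-data portal and arts residency with community garden: the trade gains 16 net, giving 249 at 67 k$.
An exhaustive check of the 64 subsets confirms 249.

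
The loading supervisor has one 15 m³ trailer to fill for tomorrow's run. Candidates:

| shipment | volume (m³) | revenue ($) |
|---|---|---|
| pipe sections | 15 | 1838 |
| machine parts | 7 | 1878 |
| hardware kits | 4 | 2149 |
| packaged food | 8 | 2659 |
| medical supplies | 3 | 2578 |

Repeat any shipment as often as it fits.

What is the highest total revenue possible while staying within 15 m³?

Taking 5×medical supplies: 15 m³ used, 12890 in revenue.
Every other selection either busts 15 m³ or fails to beat 12890.

12890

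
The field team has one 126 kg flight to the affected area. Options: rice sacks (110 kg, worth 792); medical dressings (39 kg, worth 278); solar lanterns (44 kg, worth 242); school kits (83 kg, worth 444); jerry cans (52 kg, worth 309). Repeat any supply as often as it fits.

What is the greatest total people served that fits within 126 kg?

834

A density-first pass picks rice sacks — 792 at 110 kg.
Dropping rice sacks frees 110 kg; slotting in 3×medical dressings (117 kg) lifts the total to 834 at 117 kg.
Every other selection either busts 126 kg or fails to beat 834.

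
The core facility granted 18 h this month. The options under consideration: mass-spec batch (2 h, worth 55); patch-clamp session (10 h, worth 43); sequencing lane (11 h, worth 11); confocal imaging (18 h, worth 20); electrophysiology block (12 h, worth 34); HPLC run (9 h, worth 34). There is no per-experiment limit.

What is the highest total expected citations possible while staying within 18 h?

Taking 9×mass-spec batch: 18 h used, 495 in expected citations.
No other feasible combination exceeds 495.

495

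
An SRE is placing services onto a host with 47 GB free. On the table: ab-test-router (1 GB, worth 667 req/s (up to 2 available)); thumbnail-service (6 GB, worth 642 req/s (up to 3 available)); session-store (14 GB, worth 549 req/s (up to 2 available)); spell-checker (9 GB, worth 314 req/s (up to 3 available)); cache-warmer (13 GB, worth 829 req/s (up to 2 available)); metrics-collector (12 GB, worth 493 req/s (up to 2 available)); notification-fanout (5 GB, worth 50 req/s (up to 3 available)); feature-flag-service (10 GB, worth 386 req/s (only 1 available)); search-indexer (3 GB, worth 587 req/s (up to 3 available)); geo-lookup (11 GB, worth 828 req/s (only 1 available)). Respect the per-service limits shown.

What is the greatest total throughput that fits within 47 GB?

Ranking by ratio (throughput/GB): ab-test-router 667.00, search-indexer 195.67, thumbnail-service 107.00, geo-lookup 75.27.
Filling by ratio: 2×ab-test-router + 3×thumbnail-service + notification-fanout + 3×search-indexer + geo-lookup for 5899, with 2 GB left unused.
The 11 GB tied up in thumbnail-service and notification-fanout is better spent on cache-warmer — total rises to 6036 (47 GB).
No other feasible combination exceeds 6036.

6036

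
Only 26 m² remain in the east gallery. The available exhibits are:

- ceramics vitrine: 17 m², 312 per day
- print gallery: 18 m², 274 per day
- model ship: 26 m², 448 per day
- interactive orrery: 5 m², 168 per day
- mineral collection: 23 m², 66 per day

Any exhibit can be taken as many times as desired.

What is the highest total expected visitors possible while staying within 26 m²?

By expected visitors per m²: interactive orrery 33.60, ceramics vitrine 18.35, model ship 17.23, print gallery 15.22 lead.
Taking 5×interactive orrery: 25 m² used, 840 in expected visitors.

840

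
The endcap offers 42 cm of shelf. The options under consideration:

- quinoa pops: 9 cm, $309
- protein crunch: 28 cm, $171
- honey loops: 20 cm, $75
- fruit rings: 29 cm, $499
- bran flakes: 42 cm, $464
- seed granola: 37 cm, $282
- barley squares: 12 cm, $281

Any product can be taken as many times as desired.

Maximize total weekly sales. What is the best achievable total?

1236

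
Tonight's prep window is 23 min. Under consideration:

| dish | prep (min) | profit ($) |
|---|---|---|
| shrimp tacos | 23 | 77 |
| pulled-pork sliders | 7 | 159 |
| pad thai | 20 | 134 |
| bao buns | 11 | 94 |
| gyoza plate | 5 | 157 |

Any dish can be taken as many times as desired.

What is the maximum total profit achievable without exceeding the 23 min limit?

630

Taking the top-ratio dishes first gives 4×gyoza plate for 628 (20 min).
The 5 min tied up in gyoza plate is better spent on pulled-pork sliders — total rises to 630 (22 min).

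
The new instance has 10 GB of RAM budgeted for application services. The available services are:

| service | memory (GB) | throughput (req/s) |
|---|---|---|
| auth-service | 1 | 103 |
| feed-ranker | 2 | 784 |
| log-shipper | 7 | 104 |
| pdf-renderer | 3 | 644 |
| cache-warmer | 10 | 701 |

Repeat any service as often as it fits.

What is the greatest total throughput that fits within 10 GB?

Ranking by ratio (throughput/GB): feed-ranker 392.00, pdf-renderer 214.67, auth-service 103.00, cache-warmer 70.10.
Best packing: 5×feed-ranker — 10 GB, 3920 total.
Every other selection either busts 10 GB or fails to beat 3920.

3920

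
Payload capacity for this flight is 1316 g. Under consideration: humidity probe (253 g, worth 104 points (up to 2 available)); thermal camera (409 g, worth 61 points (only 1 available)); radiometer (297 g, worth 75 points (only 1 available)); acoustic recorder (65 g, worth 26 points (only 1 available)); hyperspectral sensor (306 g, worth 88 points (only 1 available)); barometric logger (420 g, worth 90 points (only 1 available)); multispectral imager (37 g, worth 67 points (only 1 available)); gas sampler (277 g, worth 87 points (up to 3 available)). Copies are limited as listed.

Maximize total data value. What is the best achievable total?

478

Greedy by ratio would take 2×humidity probe + acoustic recorder + multispectral imager + 2×gas sampler: 1162 g used, total 475.
The 277 g tied up in gas sampler is better spent on barometric logger — total rises to 478 (1305 g).
Nothing else within 1316 g beats 478.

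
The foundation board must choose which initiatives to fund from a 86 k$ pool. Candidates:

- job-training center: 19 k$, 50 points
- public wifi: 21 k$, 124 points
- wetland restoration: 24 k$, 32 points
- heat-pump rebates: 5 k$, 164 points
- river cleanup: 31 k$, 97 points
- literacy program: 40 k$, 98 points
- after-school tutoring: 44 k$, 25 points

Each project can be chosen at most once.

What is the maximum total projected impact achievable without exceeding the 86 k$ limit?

436

Ranking by ratio (projected impact/k$): heat-pump rebates 32.80, public wifi 5.90, river cleanup 3.13.
A density-first pass picks job-training center + public wifi + heat-pump rebates + river cleanup — 435 at 76 k$.
Dropping river cleanup frees 31 k$; slotting in literacy program (40 k$) lifts the total to 436 at 85 k$.
An exhaustive check of the 128 subsets confirms 436.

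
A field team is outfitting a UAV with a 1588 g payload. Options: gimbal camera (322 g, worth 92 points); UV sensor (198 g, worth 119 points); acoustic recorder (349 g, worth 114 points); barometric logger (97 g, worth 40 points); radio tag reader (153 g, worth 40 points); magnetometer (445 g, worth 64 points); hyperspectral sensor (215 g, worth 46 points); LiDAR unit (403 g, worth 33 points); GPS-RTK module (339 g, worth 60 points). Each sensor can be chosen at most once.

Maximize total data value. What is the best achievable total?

The ratio heuristic lands on gimbal camera + UV sensor + acoustic recorder + barometric logger + radio tag reader + hyperspectral sensor (451) but leaves 254 g idle.
The 153 g tied up in radio tag reader is better spent on GPS-RTK module — total rises to 471 (1520 g).
Every other selection either busts 1588 g or fails to beat 471.

471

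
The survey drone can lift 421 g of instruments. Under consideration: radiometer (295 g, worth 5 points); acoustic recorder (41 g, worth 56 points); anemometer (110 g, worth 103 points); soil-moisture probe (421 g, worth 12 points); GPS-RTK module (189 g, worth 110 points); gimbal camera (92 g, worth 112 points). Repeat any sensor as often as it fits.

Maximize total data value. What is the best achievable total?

560

The ratio ordering already packs tightly: 10×acoustic recorder, 410 g, 560.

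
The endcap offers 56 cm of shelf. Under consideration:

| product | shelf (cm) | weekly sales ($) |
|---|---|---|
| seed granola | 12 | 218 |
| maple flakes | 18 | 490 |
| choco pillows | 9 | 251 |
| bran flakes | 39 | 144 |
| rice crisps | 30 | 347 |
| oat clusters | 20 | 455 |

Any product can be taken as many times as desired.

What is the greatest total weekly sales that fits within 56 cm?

1506

By weekly sales per cm: choco pillows 27.89, maple flakes 27.22, oat clusters 22.75, seed granola 18.17 lead.
The ratio ordering already packs tightly: 6×choco pillows, 54 cm, 1506.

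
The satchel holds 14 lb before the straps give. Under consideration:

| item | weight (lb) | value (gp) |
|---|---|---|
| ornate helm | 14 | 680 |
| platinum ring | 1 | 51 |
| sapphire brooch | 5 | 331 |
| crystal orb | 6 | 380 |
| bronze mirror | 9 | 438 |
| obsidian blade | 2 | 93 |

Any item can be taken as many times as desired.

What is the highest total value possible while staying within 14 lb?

866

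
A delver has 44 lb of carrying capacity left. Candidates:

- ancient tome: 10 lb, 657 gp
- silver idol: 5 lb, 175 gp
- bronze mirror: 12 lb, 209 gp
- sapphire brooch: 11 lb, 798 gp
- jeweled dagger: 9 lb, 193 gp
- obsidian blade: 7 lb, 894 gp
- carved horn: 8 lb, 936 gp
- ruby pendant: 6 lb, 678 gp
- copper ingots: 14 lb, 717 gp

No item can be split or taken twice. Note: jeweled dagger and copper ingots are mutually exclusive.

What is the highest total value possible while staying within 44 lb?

Ancient tome + sapphire brooch + obsidian blade + carved horn + ruby pendant uses 42 of the 44 lb and totals 3963.
The spare 2 lb is too small for any remaining item, and no feasible exchange beats 3963.

3963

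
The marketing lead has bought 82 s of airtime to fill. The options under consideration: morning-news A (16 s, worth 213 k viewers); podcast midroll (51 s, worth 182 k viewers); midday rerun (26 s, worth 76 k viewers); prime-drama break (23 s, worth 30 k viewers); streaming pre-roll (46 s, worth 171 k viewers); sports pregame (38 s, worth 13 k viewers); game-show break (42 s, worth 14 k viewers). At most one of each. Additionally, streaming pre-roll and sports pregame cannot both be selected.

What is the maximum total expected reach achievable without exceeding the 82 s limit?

395

The ratio heuristic lands on morning-news A + streaming pre-roll (384) but leaves 20 s idle.
The 46 s tied up in streaming pre-roll is better spent on podcast midroll — total rises to 395 (67 s).
Next best is morning-news A + streaming pre-roll at 384 (62 s) — short by 11.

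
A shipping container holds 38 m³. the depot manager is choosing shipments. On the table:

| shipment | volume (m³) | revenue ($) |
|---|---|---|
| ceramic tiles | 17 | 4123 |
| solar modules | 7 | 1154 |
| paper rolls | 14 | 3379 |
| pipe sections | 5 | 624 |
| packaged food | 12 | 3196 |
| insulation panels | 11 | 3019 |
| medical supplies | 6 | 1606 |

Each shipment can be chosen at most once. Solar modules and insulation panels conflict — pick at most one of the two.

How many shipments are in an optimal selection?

3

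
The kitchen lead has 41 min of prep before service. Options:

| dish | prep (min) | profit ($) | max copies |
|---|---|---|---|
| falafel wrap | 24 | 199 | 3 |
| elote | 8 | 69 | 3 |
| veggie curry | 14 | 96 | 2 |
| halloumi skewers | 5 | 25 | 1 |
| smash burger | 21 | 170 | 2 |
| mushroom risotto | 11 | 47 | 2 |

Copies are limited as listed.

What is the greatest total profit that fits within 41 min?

337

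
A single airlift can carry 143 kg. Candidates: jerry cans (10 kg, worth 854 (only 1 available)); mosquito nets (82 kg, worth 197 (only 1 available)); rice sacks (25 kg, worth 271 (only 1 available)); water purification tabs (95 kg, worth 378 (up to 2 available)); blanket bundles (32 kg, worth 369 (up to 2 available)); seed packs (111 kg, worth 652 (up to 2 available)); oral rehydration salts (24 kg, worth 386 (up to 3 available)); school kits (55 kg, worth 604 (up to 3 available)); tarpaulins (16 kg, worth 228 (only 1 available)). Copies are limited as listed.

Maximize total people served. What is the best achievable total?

Ranking by ratio (people served/kg): jerry cans 85.40, oral rehydration salts 16.08, tarpaulins 14.25.
Taking the top-ratio supplies first gives jerry cans + blanket bundles + 3×oral rehydration salts + tarpaulins for 2609 (130 kg).
Replace tarpaulins with rice sacks: the trade gains 43 net, giving 2652 at 139 kg.
Nothing else within 143 kg beats 2652.

2652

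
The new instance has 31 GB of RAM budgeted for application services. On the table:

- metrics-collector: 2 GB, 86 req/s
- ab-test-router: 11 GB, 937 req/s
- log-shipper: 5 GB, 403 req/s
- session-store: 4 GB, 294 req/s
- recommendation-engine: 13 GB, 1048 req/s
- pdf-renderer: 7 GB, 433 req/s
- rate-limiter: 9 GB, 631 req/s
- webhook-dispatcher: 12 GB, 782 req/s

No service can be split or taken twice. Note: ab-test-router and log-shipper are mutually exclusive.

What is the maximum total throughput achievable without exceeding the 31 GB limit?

2418

Ranking by ratio (throughput/GB): ab-test-router 85.18, recommendation-engine 80.62, log-shipper 80.60, session-store 73.50.
Taking ab-test-router + recommendation-engine + pdf-renderer: 31 GB used, 2418 in throughput.
Runner-up log-shipper + session-store + recommendation-engine + rate-limiter tops out at 2376.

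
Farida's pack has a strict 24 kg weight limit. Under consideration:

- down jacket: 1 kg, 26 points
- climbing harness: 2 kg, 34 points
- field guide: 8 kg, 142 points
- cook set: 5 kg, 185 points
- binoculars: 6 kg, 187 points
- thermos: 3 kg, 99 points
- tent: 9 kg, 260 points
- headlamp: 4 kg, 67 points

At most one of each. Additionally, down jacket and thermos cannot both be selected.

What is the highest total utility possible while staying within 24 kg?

731

By utility per kg: cook set 37.00, thermos 33.00, binoculars 31.17, tent 28.89 lead.
Taking cook set + binoculars + thermos + tent: 23 kg used, 731 in utility.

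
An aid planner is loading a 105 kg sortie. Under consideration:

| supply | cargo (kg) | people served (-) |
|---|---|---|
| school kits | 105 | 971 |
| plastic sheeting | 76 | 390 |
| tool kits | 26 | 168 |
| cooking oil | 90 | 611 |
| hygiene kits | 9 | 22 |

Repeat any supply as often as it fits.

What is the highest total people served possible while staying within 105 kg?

971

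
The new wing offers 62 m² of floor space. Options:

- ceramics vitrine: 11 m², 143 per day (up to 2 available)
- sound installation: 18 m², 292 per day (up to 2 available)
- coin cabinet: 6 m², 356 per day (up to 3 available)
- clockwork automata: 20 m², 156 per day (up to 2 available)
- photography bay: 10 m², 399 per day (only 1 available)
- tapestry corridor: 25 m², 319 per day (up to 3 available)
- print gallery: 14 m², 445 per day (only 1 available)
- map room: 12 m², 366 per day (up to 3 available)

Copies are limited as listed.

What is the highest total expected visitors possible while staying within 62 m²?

Filling by ratio: 3×coin cabinet + photography bay + print gallery + map room for 2278, with 8 m² left unused.
The 6 m² tied up in coin cabinet is better spent on map room — total rises to 2288 (60 m²).

2288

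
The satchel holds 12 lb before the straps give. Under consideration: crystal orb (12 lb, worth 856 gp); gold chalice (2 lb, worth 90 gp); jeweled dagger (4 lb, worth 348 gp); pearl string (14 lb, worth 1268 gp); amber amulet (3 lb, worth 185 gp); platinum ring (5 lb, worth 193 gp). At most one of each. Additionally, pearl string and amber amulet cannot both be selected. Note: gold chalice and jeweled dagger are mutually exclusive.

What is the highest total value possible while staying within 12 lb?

856

Taking crystal orb: 12 lb used, 856 in value.
Every other selection either busts 12 lb or breaks a pairing rule or fails to beat 856.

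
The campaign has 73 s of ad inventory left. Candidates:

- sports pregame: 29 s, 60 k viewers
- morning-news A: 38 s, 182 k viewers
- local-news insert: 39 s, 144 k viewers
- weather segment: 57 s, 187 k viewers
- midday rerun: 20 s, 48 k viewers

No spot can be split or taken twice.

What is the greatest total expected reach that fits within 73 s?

242

Density check — morning-news A 4.79, local-news insert 3.69, weather segment 3.28, midday rerun 2.40 are the best per s.
Filling by ratio: morning-news A + midday rerun for 230, with 15 s left unused.
Replace midday rerun with sports pregame: the trade gains 12 net, giving 242 at 67 s.
That's the maximum — no swap from here does better than 242.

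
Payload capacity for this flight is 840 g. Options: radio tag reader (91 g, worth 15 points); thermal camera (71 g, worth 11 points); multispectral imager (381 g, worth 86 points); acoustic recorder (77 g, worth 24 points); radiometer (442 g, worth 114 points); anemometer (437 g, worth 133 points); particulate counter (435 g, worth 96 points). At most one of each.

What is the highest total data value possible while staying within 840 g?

219

Ranking by ratio (data value/g): acoustic recorder 0.31, anemometer 0.30, radiometer 0.26.
Taking the top-ratio sensors first gives radio tag reader + thermal camera + acoustic recorder + anemometer for 183 (676 g).
Replace radio tag reader and thermal camera and acoustic recorder with multispectral imager: the trade gains 36 net, giving 219 at 818 g.
Nothing else within 840 g beats 219.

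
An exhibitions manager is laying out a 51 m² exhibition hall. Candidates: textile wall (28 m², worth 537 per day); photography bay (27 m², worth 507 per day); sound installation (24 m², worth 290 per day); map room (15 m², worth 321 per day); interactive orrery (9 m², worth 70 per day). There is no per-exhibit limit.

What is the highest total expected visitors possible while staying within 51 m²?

963

Best packing: 3×map room — 45 m², 963 total.
The spare 6 m² is too small for any remaining exhibit, and no exchange beats 963.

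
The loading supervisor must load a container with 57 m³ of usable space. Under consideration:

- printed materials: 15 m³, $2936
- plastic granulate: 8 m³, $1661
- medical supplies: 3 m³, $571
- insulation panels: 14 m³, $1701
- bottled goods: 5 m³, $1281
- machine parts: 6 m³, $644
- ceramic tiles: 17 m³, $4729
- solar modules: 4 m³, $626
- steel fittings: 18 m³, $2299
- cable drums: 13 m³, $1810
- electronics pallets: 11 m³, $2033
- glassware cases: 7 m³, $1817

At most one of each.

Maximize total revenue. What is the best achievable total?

13050

Greedy by ratio would take printed materials + plastic granulate + medical supplies + bottled goods + ceramic tiles + glassware cases: 55 m³ used, total 12995.
The 3 m³ tied up in medical supplies is better spent on solar modules — total rises to 13050 (56 m³).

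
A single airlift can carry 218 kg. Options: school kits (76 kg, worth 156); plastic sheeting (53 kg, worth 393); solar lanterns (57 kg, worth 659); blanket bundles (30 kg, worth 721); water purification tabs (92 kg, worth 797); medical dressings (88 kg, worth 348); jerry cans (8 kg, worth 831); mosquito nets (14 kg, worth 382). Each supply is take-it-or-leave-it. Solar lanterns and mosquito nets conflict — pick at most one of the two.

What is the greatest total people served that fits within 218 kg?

By people served per kg: jerry cans 103.88, mosquito nets 27.29, blanket bundles 24.03 lead.
Best packing: plastic sheeting + blanket bundles + water purification tabs + jerry cans + mosquito nets — 197 kg, 3124 total.
Every other selection either busts 218 kg or breaks a pairing rule or fails to beat 3124.

3124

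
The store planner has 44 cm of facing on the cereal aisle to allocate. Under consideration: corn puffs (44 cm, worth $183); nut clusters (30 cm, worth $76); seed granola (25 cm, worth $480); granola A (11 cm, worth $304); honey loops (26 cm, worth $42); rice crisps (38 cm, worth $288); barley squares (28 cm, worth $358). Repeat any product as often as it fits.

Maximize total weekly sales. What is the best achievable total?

1216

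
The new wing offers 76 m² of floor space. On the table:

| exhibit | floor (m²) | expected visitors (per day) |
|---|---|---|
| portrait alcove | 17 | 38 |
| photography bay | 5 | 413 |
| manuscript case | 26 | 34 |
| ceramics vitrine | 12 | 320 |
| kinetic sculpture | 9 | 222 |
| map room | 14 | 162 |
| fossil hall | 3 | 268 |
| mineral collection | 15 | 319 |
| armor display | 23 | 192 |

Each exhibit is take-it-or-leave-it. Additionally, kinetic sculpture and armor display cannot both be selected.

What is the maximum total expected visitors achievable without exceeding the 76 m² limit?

1742

Best packing: portrait alcove + photography bay + ceramics vitrine + kinetic sculpture + map room + fossil hall + mineral collection — 75 m², 1742 total.
Next best is photography bay + ceramics vitrine + kinetic sculpture + map room + fossil hall + mineral collection at 1704 (58 m²) — short by 38.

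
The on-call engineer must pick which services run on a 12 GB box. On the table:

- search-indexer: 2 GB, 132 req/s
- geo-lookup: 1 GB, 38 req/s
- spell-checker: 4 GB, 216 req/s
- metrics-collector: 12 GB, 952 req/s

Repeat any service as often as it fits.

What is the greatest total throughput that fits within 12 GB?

Taking metrics-collector: 12 GB used, 952 in throughput.

952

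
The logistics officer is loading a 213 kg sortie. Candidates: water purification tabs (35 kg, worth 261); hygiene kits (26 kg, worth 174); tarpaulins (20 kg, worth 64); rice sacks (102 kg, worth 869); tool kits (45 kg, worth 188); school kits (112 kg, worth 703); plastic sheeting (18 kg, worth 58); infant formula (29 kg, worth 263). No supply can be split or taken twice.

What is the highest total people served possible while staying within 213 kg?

1631

Taking the top-ratio supplies first gives water purification tabs + hygiene kits + rice sacks + plastic sheeting + infant formula for 1625 (210 kg).
Dropping plastic sheeting frees 18 kg; slotting in tarpaulins (20 kg) lifts the total to 1631 at 212 kg.
Next best is water purification tabs + hygiene kits + rice sacks + plastic sheeting + infant formula at 1625 (210 kg) — short by 6.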